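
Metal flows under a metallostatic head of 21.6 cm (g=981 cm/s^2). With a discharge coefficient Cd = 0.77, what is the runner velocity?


Formula: v = Cd * sqrt(2 * g * h)  (Torricelli with discharge coefficient)
2*g*h = 2 * 981 * 21.6 = 42379.2 cm^2/s^2
sqrt(42379.2) = 205.86209 cm/s
v = 0.77 * 205.86209 = 158.5138 cm/s

158.5138 cm/s


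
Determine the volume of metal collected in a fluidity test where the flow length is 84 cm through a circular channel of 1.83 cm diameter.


Formula: V = pi * (d/2)^2 * L  (cylinder volume)
Radius = 1.83/2 = 0.915 cm
V = pi * 0.915^2 * 84 = 220.9385 cm^3

Answer: 220.9385 cm^3


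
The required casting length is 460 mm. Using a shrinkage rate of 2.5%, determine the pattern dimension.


Formula: L_pattern = L_casting * (1 + shrinkage_rate/100)
Shrinkage factor = 1 + 2.5/100 = 1.025
L_pattern = 460 mm * 1.025 = 471.5000 mm


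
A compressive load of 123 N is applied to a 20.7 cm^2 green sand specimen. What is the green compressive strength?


Formula: Compressive Strength = Force / Area
Strength = 123 N / 20.7 cm^2 = 5.9420 N/cm^2

Answer: 5.9420 N/cm^2


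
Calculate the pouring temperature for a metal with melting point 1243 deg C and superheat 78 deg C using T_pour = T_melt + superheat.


Formula: T_pour = T_melt + Superheat
T_pour = 1243 + 78 = 1321 deg C

1321 deg C


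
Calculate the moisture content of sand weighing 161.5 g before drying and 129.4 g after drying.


Formula: MC = (W_wet - W_dry) / W_wet * 100
Water mass = 161.5 - 129.4 = 32.1 g
MC = 32.1 / 161.5 * 100 = 19.8762%

19.8762%


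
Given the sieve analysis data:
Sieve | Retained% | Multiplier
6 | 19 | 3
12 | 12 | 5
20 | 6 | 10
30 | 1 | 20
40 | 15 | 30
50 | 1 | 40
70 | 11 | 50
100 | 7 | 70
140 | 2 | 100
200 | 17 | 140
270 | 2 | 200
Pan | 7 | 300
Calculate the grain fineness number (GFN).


Formula: GFN = sum(pct * multiplier) / sum(pct)
sum(pct * multiplier) = 6807
sum(pct) = 100
GFN = 6807 / 100 = 68.07

68.07


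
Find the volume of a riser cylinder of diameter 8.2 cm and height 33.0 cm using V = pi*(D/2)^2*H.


Formula: V = pi * (D/2)^2 * H  (cylinder volume)
Radius = D/2 = 8.2/2 = 4.1 cm
V = pi * 4.1^2 * 33.0 = 1742.7357 cm^3

Answer: 1742.7357 cm^3


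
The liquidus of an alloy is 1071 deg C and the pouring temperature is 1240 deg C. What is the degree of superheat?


Formula: Superheat = T_pour - T_melt
Superheat = 1240 - 1071 = 169 deg C

Answer: 169 deg C


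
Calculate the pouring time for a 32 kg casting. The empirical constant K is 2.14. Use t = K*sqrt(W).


Formula: t = K * sqrt(W)
sqrt(W) = sqrt(32) = 5.65685
t = 2.14 * 5.65685 = 12.1057 s

12.1057 s


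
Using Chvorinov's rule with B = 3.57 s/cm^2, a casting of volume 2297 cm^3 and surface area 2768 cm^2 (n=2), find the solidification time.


Formula: t_s = B * (V/A)^n  (Chvorinov's rule, n=2)
Modulus M = V/A = 2297/2768 = 0.829841 cm
M^2 = 0.829841^2 = 0.688636 cm^2
t_s = 3.57 * 0.688636 = 2.4584 s

Answer: 2.4584 s


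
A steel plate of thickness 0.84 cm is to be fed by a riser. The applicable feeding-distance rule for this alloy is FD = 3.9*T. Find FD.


Formula: FD = 3.9 * T  (riser feeding-distance rule)
FD = 3.9 * 0.84 cm = 3.2760 cm


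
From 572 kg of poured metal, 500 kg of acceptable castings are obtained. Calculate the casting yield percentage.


Formula: Casting Yield = (W_good / W_total) * 100
Yield = (500 kg / 572 kg) * 100 = 87.4126%

87.4126%


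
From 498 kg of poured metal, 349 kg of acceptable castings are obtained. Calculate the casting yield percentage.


Formula: Casting Yield = (W_good / W_total) * 100
Yield = (349 kg / 498 kg) * 100 = 70.0803%

70.0803%


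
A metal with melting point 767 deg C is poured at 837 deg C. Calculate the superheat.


Formula: Superheat = T_pour - T_melt
Superheat = 837 - 767 = 70 deg C

Answer: 70 deg C


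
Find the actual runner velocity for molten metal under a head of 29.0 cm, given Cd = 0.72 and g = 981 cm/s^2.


Formula: v = Cd * sqrt(2 * g * h)  (Torricelli with discharge coefficient)
2*g*h = 2 * 981 * 29.0 = 56898.0 cm^2/s^2
sqrt(56898.0) = 238.53302 cm/s
v = 0.72 * 238.53302 = 171.7438 cm/s

171.7438 cm/s


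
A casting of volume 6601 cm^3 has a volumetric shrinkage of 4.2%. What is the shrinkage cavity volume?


Formula: V_shrink = V_casting * shrinkage_pct / 100
V_shrink = 6601 cm^3 * 4.2 / 100 = 277.2420 cm^3

Final answer: 277.2420 cm^3


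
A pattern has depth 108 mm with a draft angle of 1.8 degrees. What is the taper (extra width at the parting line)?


Formula: taper = depth * tan(draft_angle)
tan(1.8 deg) = 0.0314263
taper = 108 mm * 0.0314263 = 3.3940 mm

3.3940 mm


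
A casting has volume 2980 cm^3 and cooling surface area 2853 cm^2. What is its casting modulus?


Formula: Casting Modulus M = V / A
M = 2980 cm^3 / 2853 cm^2 = 1.0445 cm

Final answer: 1.0445 cm


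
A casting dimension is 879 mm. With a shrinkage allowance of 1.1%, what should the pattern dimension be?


Formula: L_pattern = L_casting * (1 + shrinkage_rate/100)
Shrinkage factor = 1 + 1.1/100 = 1.011
L_pattern = 879 mm * 1.011 = 888.6690 mm

Final answer: 888.6690 mm


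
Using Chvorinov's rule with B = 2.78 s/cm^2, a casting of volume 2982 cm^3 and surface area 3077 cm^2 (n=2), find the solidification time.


Formula: t_s = B * (V/A)^n  (Chvorinov's rule, n=2)
Modulus M = V/A = 2982/3077 = 0.969126 cm
M^2 = 0.969126^2 = 0.939205 cm^2
t_s = 2.78 * 0.939205 = 2.6110 s


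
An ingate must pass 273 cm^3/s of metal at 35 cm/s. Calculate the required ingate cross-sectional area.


Formula: A_ingate = Q / v  (continuity equation)
A = 273 cm^3/s / 35 cm/s = 7.8000 cm^2

Final answer: 7.8000 cm^2


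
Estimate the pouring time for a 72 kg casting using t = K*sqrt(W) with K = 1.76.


Formula: t = K * sqrt(W)
sqrt(W) = sqrt(72) = 8.48528
t = 1.76 * 8.48528 = 14.9341 s

14.9341 s


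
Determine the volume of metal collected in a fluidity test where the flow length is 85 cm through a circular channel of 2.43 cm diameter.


Formula: V = pi * (d/2)^2 * L  (cylinder volume)
Radius = 2.43/2 = 1.215 cm
V = pi * 1.215^2 * 85 = 394.2043 cm^3


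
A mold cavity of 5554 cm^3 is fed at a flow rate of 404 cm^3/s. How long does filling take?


Formula: t_fill = V_mold / Q_flow
t = 5554 cm^3 / 404 cm^3/s = 13.7475 s

13.7475 s


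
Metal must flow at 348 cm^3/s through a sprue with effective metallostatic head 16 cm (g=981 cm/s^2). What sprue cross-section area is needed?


Formula: v = sqrt(2*g*h), A = Q/v
Velocity: v = sqrt(2 * 981 * 16) = sqrt(31392) = 177.1779 cm/s
Sprue area: A = Q / v = 348 / 177.1779 = 1.9641 cm^2

Final answer: 1.9641 cm^2


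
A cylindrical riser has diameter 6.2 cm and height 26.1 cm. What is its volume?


Formula: V = pi * (D/2)^2 * H  (cylinder volume)
Radius = D/2 = 6.2/2 = 3.1 cm
V = pi * 3.1^2 * 26.1 = 787.9774 cm^3


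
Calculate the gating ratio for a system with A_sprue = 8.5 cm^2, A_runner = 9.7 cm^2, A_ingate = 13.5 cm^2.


Sprue:Runner:Ingate = 1 : 9.7/8.5 : 13.5/8.5 = 1:1.14:1.59


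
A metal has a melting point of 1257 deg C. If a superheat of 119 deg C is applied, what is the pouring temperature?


Formula: T_pour = T_melt + Superheat
T_pour = 1257 + 119 = 1376 deg C

Final answer: 1376 deg C


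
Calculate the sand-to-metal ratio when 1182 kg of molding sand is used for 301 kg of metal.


Formula: Sand-to-Metal Ratio = W_sand / W_metal
Ratio = 1182 kg / 301 kg = 3.9269


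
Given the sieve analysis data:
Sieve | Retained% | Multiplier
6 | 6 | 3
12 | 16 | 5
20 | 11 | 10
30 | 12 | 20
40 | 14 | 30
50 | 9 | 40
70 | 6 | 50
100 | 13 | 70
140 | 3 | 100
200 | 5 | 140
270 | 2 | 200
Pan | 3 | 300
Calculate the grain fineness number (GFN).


Formula: GFN = sum(pct * multiplier) / sum(pct)
sum(pct * multiplier) = 4738
sum(pct) = 100
GFN = 4738 / 100 = 47.38

47.38


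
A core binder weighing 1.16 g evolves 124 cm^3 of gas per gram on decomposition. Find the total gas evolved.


Formula: V_gas = W_binder * gas_evolution_rate
V = 1.16 g * 124 cm^3/g = 143.8400 cm^3

143.8400 cm^3


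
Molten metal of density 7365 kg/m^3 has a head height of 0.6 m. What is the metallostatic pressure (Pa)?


Formula: P = rho * g * h
rho * g = 7365 * 9.81 = 72250.65 N/m^3
P = 72250.65 * 0.6 = 43350.3900 Pa

43350.3900 Pa


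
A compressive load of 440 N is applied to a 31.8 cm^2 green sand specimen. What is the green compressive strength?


Formula: Compressive Strength = Force / Area
Strength = 440 N / 31.8 cm^2 = 13.8365 N/cm^2

Final answer: 13.8365 N/cm^2


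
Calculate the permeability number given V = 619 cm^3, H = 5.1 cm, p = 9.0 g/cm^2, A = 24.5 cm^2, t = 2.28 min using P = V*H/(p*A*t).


Formula: Permeability Number P = (V * H) / (p * A * t)
Numerator: V * H = 619 * 5.1 = 3156.9
Denominator: p * A * t = 9.0 * 24.5 * 2.28 = 502.74
P = 3156.9 / 502.74 = 6.2794


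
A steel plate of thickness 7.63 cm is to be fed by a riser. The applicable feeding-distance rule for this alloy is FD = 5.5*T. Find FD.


Formula: FD = 5.5 * T  (riser feeding-distance rule)
FD = 5.5 * 7.63 cm = 41.9650 cm


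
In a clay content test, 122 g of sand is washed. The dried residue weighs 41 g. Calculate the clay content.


Formula: Clay% = (W_total - W_washed) / W_total * 100
Clay mass = 122 - 41 = 81 g
Clay% = 81 / 122 * 100 = 66.3934%

Answer: 66.3934%


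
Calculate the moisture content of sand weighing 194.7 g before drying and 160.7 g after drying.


Formula: MC = (W_wet - W_dry) / W_wet * 100
Water mass = 194.7 - 160.7 = 34.0 g
MC = 34.0 / 194.7 * 100 = 17.4628%

17.4628%


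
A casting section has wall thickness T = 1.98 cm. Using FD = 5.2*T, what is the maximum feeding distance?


Formula: FD = 5.2 * T  (riser feeding-distance rule)
FD = 5.2 * 1.98 cm = 10.2960 cm

Answer: 10.2960 cm


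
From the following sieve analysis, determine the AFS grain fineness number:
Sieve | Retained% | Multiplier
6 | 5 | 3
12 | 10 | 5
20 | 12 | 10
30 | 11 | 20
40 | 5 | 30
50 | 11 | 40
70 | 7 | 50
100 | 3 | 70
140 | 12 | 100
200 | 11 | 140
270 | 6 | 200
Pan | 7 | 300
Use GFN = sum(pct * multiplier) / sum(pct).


Formula: GFN = sum(pct * multiplier) / sum(pct)
sum(pct * multiplier) = 7595
sum(pct) = 100
GFN = 7595 / 100 = 75.95

Answer: 75.95


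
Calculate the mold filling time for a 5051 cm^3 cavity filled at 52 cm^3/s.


Formula: t_fill = V_mold / Q_flow
t = 5051 cm^3 / 52 cm^3/s = 97.1346 s

Answer: 97.1346 s


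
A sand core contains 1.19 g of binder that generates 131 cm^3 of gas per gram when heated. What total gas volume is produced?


Formula: V_gas = W_binder * gas_evolution_rate
V = 1.19 g * 131 cm^3/g = 155.8900 cm^3

Answer: 155.8900 cm^3


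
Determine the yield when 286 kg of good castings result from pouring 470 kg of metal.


Formula: Casting Yield = (W_good / W_total) * 100
Yield = (286 kg / 470 kg) * 100 = 60.8511%

Final answer: 60.8511%


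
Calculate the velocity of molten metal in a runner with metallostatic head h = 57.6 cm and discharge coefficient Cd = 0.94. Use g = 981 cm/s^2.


Formula: v = Cd * sqrt(2 * g * h)  (Torricelli with discharge coefficient)
2*g*h = 2 * 981 * 57.6 = 113011.2 cm^2/s^2
sqrt(113011.2) = 336.17138 cm/s
v = 0.94 * 336.17138 = 316.0011 cm/s

316.0011 cm/s


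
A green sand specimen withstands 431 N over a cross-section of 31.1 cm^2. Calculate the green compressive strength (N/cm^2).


Formula: Compressive Strength = Force / Area
Strength = 431 N / 31.1 cm^2 = 13.8585 N/cm^2

Answer: 13.8585 N/cm^2


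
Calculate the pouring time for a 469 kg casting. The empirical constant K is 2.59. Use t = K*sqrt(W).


Formula: t = K * sqrt(W)
sqrt(W) = sqrt(469) = 21.65641
t = 2.59 * 21.65641 = 56.0901 s

56.0901 s


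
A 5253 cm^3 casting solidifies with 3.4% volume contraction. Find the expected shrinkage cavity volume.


Formula: V_shrink = V_casting * shrinkage_pct / 100
V_shrink = 5253 cm^3 * 3.4 / 100 = 178.6020 cm^3

Answer: 178.6020 cm^3


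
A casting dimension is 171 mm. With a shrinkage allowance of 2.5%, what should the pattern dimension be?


Formula: L_pattern = L_casting * (1 + shrinkage_rate/100)
Shrinkage factor = 1 + 2.5/100 = 1.025
L_pattern = 171 mm * 1.025 = 175.2750 mm

Final answer: 175.2750 mm


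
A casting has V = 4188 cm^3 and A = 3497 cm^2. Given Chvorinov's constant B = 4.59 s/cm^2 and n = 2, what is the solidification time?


Formula: t_s = B * (V/A)^n  (Chvorinov's rule, n=2)
Modulus M = V/A = 4188/3497 = 1.197598 cm
M^2 = 1.197598^2 = 1.434241 cm^2
t_s = 4.59 * 1.434241 = 6.5832 s

Final answer: 6.5832 s


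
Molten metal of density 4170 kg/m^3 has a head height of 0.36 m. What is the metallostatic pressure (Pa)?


Formula: P = rho * g * h
rho * g = 4170 * 9.81 = 40907.7 N/m^3
P = 40907.7 * 0.36 = 14726.7720 Pa

Answer: 14726.7720 Pa


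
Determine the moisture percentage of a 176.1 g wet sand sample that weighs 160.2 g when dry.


Formula: MC = (W_wet - W_dry) / W_wet * 100
Water mass = 176.1 - 160.2 = 15.9 g
MC = 15.9 / 176.1 * 100 = 9.0290%


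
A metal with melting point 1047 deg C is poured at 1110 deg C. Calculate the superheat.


Formula: Superheat = T_pour - T_melt
Superheat = 1110 - 1047 = 63 deg C

Answer: 63 deg C


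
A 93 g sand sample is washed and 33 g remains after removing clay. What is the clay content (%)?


Formula: Clay% = (W_total - W_washed) / W_total * 100
Clay mass = 93 - 33 = 60 g
Clay% = 60 / 93 * 100 = 64.5161%

64.5161%


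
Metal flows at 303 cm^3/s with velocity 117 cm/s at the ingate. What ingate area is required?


Formula: A_ingate = Q / v  (continuity equation)
A = 303 cm^3/s / 117 cm/s = 2.5897 cm^2

Final answer: 2.5897 cm^2


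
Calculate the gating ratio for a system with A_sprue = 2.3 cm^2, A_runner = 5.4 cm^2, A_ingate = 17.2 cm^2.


Sprue:Runner:Ingate = 1 : 5.4/2.3 : 17.2/2.3 = 1:2.35:7.48


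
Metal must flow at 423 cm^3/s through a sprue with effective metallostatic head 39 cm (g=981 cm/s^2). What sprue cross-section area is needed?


Formula: v = sqrt(2*g*h), A = Q/v
Velocity: v = sqrt(2 * 981 * 39) = sqrt(76518) = 276.6189 cm/s
Sprue area: A = Q / v = 423 / 276.6189 = 1.5292 cm^2

Answer: 1.5292 cm^2


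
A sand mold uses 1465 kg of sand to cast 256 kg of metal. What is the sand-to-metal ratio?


Formula: Sand-to-Metal Ratio = W_sand / W_metal
Ratio = 1465 kg / 256 kg = 5.7227


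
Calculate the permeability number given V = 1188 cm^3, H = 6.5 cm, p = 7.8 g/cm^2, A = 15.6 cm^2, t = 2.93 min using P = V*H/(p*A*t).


Formula: Permeability Number P = (V * H) / (p * A * t)
Numerator: V * H = 1188 * 6.5 = 7722.0
Denominator: p * A * t = 7.8 * 15.6 * 2.93 = 356.5224
P = 7722.0 / 356.5224 = 21.6592

Answer: 21.6592


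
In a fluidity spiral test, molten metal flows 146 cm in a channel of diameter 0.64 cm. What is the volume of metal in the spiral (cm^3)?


Formula: V = pi * (d/2)^2 * L  (cylinder volume)
Radius = 0.64/2 = 0.32 cm
V = pi * 0.32^2 * 146 = 46.9681 cm^3


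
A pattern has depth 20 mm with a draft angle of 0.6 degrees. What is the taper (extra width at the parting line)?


Formula: taper = depth * tan(draft_angle)
tan(0.6 deg) = 0.0104724
taper = 20 mm * 0.0104724 = 0.2094 mm

Answer: 0.2094 mm


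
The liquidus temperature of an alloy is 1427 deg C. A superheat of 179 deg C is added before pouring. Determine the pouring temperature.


Formula: T_pour = T_melt + Superheat
T_pour = 1427 + 179 = 1606 deg C


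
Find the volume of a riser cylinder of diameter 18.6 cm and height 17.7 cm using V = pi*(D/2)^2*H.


Formula: V = pi * (D/2)^2 * H  (cylinder volume)
Radius = D/2 = 18.6/2 = 9.3 cm
V = pi * 9.3^2 * 17.7 = 4809.3794 cm^3


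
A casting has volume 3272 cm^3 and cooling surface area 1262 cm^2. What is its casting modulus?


Formula: Casting Modulus M = V / A
M = 3272 cm^3 / 1262 cm^2 = 2.5927 cm


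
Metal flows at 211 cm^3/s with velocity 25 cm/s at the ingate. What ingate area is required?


Formula: A_ingate = Q / v  (continuity equation)
A = 211 cm^3/s / 25 cm/s = 8.4400 cm^2

Answer: 8.4400 cm^2


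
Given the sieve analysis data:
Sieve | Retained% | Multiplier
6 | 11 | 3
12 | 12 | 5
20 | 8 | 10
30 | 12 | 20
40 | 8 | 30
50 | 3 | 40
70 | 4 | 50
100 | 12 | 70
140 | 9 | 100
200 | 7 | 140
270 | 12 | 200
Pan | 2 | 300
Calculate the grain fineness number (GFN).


Formula: GFN = sum(pct * multiplier) / sum(pct)
sum(pct * multiplier) = 6693
sum(pct) = 100
GFN = 6693 / 100 = 66.93

Answer: 66.93


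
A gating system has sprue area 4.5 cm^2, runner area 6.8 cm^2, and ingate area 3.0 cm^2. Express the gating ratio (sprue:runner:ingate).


Sprue:Runner:Ingate = 1 : 6.8/4.5 : 3.0/4.5 = 1:1.51:0.67

1:1.51:0.67


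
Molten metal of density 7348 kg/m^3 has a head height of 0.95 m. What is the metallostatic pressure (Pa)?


Formula: P = rho * g * h
rho * g = 7348 * 9.81 = 72083.88 N/m^3
P = 72083.88 * 0.95 = 68479.6860 Pa

Final answer: 68479.6860 Pa


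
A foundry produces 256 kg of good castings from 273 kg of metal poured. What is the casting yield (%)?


Formula: Casting Yield = (W_good / W_total) * 100
Yield = (256 kg / 273 kg) * 100 = 93.7729%


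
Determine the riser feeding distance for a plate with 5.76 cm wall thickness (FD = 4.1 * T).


Formula: FD = 4.1 * T  (riser feeding-distance rule)
FD = 4.1 * 5.76 cm = 23.6160 cm

23.6160 cm


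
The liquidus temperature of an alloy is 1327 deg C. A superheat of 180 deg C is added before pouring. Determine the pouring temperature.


Formula: T_pour = T_melt + Superheat
T_pour = 1327 + 180 = 1507 deg C

Answer: 1507 deg C


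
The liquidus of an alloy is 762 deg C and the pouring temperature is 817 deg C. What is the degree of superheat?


Formula: Superheat = T_pour - T_melt
Superheat = 817 - 762 = 55 deg C

Final answer: 55 deg C


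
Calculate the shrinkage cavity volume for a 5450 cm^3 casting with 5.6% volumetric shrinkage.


Formula: V_shrink = V_casting * shrinkage_pct / 100
V_shrink = 5450 cm^3 * 5.6 / 100 = 305.2000 cm^3


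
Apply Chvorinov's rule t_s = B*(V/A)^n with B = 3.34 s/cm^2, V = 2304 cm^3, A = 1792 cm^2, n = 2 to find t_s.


Formula: t_s = B * (V/A)^n  (Chvorinov's rule, n=2)
Modulus M = V/A = 2304/1792 = 1.285714 cm
M^2 = 1.285714^2 = 1.653060 cm^2
t_s = 3.34 * 1.653060 = 5.5212 s


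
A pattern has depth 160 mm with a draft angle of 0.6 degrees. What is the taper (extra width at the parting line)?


Formula: taper = depth * tan(draft_angle)
tan(0.6 deg) = 0.0104724
taper = 160 mm * 0.0104724 = 1.6756 mm

1.6756 mm


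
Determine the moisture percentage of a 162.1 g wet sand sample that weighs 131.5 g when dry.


Formula: MC = (W_wet - W_dry) / W_wet * 100
Water mass = 162.1 - 131.5 = 30.6 g
MC = 30.6 / 162.1 * 100 = 18.8772%

Answer: 18.8772%


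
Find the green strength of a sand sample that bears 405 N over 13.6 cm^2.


Formula: Compressive Strength = Force / Area
Strength = 405 N / 13.6 cm^2 = 29.7794 N/cm^2


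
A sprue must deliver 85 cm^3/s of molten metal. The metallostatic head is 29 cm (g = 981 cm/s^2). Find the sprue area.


Formula: v = sqrt(2*g*h), A = Q/v
Velocity: v = sqrt(2 * 981 * 29) = sqrt(56898) = 238.5330 cm/s
Sprue area: A = Q / v = 85 / 238.5330 = 0.3563 cm^2

0.3563 cm^2


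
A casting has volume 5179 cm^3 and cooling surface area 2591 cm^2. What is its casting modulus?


Formula: Casting Modulus M = V / A
M = 5179 cm^3 / 2591 cm^2 = 1.9988 cm

Final answer: 1.9988 cm


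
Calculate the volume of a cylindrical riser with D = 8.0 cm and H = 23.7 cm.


Formula: V = pi * (D/2)^2 * H  (cylinder volume)
Radius = D/2 = 8.0/2 = 4.0 cm
V = pi * 4.0^2 * 23.7 = 1191.2919 cm^3


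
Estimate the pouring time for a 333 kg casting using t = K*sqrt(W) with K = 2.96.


Formula: t = K * sqrt(W)
sqrt(W) = sqrt(333) = 18.24829
t = 2.96 * 18.24829 = 54.0149 s

54.0149 s


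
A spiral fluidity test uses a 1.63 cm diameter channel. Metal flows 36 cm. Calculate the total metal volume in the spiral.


Formula: V = pi * (d/2)^2 * L  (cylinder volume)
Radius = 1.63/2 = 0.815 cm
V = pi * 0.815^2 * 36 = 75.1221 cm^3


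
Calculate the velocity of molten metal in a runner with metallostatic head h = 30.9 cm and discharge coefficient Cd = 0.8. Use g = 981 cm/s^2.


Formula: v = Cd * sqrt(2 * g * h)  (Torricelli with discharge coefficient)
2*g*h = 2 * 981 * 30.9 = 60625.8 cm^2/s^2
sqrt(60625.8) = 246.22307 cm/s
v = 0.8 * 246.22307 = 196.9785 cm/s


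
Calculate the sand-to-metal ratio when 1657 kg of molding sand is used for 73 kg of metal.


Formula: Sand-to-Metal Ratio = W_sand / W_metal
Ratio = 1657 kg / 73 kg = 22.6986

Final answer: 22.6986


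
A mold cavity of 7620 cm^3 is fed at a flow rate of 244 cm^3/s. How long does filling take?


Formula: t_fill = V_mold / Q_flow
t = 7620 cm^3 / 244 cm^3/s = 31.2295 s

31.2295 s


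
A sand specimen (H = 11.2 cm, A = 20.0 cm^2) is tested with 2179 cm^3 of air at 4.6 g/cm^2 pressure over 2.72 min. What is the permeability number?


Formula: Permeability Number P = (V * H) / (p * A * t)
Numerator: V * H = 2179 * 11.2 = 24404.8
Denominator: p * A * t = 4.6 * 20.0 * 2.72 = 250.24
P = 24404.8 / 250.24 = 97.5256

97.5256


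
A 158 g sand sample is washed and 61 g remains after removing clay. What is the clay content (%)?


Formula: Clay% = (W_total - W_washed) / W_total * 100
Clay mass = 158 - 61 = 97 g
Clay% = 97 / 158 * 100 = 61.3924%

Answer: 61.3924%


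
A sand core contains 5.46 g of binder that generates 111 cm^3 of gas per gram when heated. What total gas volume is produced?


Formula: V_gas = W_binder * gas_evolution_rate
V = 5.46 g * 111 cm^3/g = 606.0600 cm^3

606.0600 cm^3


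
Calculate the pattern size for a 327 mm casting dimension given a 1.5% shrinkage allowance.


Formula: L_pattern = L_casting * (1 + shrinkage_rate/100)
Shrinkage factor = 1 + 1.5/100 = 1.015
L_pattern = 327 mm * 1.015 = 331.9050 mm

331.9050 mm


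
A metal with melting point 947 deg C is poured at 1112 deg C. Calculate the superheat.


Formula: Superheat = T_pour - T_melt
Superheat = 1112 - 947 = 165 deg C

Answer: 165 deg C


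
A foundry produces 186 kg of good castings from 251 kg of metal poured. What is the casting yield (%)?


Formula: Casting Yield = (W_good / W_total) * 100
Yield = (186 kg / 251 kg) * 100 = 74.1036%

Final answer: 74.1036%


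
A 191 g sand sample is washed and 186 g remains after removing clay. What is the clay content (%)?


Formula: Clay% = (W_total - W_washed) / W_total * 100
Clay mass = 191 - 186 = 5 g
Clay% = 5 / 191 * 100 = 2.6178%

Answer: 2.6178%


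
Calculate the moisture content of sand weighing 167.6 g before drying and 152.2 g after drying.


Formula: MC = (W_wet - W_dry) / W_wet * 100
Water mass = 167.6 - 152.2 = 15.4 g
MC = 15.4 / 167.6 * 100 = 9.1885%

Answer: 9.1885%


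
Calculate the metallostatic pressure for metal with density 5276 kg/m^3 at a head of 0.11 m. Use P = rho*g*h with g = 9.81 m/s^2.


Formula: P = rho * g * h
rho * g = 5276 * 9.81 = 51757.56 N/m^3
P = 51757.56 * 0.11 = 5693.3316 Pa

Final answer: 5693.3316 Pa


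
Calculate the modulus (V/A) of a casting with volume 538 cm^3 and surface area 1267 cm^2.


Formula: Casting Modulus M = V / A
M = 538 cm^3 / 1267 cm^2 = 0.4246 cm

0.4246 cm


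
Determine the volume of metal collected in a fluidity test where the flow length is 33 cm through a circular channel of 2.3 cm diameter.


Formula: V = pi * (d/2)^2 * L  (cylinder volume)
Radius = 2.3/2 = 1.15 cm
V = pi * 1.15^2 * 33 = 137.1070 cm^3

137.1070 cm^3


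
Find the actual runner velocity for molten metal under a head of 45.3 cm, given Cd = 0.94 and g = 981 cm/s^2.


Formula: v = Cd * sqrt(2 * g * h)  (Torricelli with discharge coefficient)
2*g*h = 2 * 981 * 45.3 = 88878.6 cm^2/s^2
sqrt(88878.6) = 298.12514 cm/s
v = 0.94 * 298.12514 = 280.2376 cm/s

Answer: 280.2376 cm/s


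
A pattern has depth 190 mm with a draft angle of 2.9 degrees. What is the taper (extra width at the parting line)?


Formula: taper = depth * tan(draft_angle)
tan(2.9 deg) = 0.0506578
taper = 190 mm * 0.0506578 = 9.6250 mm


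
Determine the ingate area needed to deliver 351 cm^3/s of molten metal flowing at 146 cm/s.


Formula: A_ingate = Q / v  (continuity equation)
A = 351 cm^3/s / 146 cm/s = 2.4041 cm^2


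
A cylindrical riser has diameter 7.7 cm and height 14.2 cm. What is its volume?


Formula: V = pi * (D/2)^2 * H  (cylinder volume)
Radius = D/2 = 7.7/2 = 3.85 cm
V = pi * 3.85^2 * 14.2 = 661.2409 cm^3

661.2409 cm^3


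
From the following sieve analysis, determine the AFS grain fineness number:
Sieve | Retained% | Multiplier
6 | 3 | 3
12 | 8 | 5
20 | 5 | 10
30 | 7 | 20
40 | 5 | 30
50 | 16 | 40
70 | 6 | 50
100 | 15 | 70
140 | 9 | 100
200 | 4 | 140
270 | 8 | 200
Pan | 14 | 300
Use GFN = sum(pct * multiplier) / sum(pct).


Formula: GFN = sum(pct * multiplier) / sum(pct)
sum(pct * multiplier) = 9639
sum(pct) = 100
GFN = 9639 / 100 = 96.39


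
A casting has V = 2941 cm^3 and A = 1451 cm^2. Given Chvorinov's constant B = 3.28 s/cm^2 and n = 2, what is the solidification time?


Formula: t_s = B * (V/A)^n  (Chvorinov's rule, n=2)
Modulus M = V/A = 2941/1451 = 2.026878 cm
M^2 = 2.026878^2 = 4.108234 cm^2
t_s = 3.28 * 4.108234 = 13.4750 s

Final answer: 13.4750 s


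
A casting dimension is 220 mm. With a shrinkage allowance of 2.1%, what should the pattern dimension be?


Formula: L_pattern = L_casting * (1 + shrinkage_rate/100)
Shrinkage factor = 1 + 2.1/100 = 1.021
L_pattern = 220 mm * 1.021 = 224.6200 mm

Answer: 224.6200 mm


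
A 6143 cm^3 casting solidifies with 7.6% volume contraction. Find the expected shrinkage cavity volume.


Formula: V_shrink = V_casting * shrinkage_pct / 100
V_shrink = 6143 cm^3 * 7.6 / 100 = 466.8680 cm^3

466.8680 cm^3


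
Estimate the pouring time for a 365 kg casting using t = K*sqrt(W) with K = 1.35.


Formula: t = K * sqrt(W)
sqrt(W) = sqrt(365) = 19.10497
t = 1.35 * 19.10497 = 25.7917 s

Final answer: 25.7917 s


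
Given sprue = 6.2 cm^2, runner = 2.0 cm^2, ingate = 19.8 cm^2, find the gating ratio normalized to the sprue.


Sprue:Runner:Ingate = 1 : 2.0/6.2 : 19.8/6.2 = 1:0.32:3.19

1:0.32:3.19


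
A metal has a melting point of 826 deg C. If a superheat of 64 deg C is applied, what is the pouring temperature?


Formula: T_pour = T_melt + Superheat
T_pour = 826 + 64 = 890 deg C

Final answer: 890 deg C


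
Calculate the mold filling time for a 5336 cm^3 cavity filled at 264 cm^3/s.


Formula: t_fill = V_mold / Q_flow
t = 5336 cm^3 / 264 cm^3/s = 20.2121 s

Answer: 20.2121 s


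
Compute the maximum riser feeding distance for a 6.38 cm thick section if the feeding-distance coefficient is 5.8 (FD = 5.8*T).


Formula: FD = 5.8 * T  (riser feeding-distance rule)
FD = 5.8 * 6.38 cm = 37.0040 cm

Final answer: 37.0040 cm


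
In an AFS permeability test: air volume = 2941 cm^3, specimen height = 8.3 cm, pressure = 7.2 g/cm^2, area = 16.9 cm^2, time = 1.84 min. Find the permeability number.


Formula: Permeability Number P = (V * H) / (p * A * t)
Numerator: V * H = 2941 * 8.3 = 24410.3
Denominator: p * A * t = 7.2 * 16.9 * 1.84 = 223.8912
P = 24410.3 / 223.8912 = 109.0275

109.0275


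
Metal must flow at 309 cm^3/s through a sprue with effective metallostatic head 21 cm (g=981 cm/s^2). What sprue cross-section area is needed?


Formula: v = sqrt(2*g*h), A = Q/v
Velocity: v = sqrt(2 * 981 * 21) = sqrt(41202) = 202.9828 cm/s
Sprue area: A = Q / v = 309 / 202.9828 = 1.5223 cm^2

Final answer: 1.5223 cm^2


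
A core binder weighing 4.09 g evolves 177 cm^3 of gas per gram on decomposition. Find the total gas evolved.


Formula: V_gas = W_binder * gas_evolution_rate
V = 4.09 g * 177 cm^3/g = 723.9300 cm^3

723.9300 cm^3


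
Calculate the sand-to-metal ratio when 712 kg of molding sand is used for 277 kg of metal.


Formula: Sand-to-Metal Ratio = W_sand / W_metal
Ratio = 712 kg / 277 kg = 2.5704

2.5704


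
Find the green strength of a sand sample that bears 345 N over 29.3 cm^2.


Formula: Compressive Strength = Force / Area
Strength = 345 N / 29.3 cm^2 = 11.7747 N/cm^2


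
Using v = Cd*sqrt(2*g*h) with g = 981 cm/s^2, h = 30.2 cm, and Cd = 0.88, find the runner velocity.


Formula: v = Cd * sqrt(2 * g * h)  (Torricelli with discharge coefficient)
2*g*h = 2 * 981 * 30.2 = 59252.4 cm^2/s^2
sqrt(59252.4) = 243.41816 cm/s
v = 0.88 * 243.41816 = 214.2080 cm/s


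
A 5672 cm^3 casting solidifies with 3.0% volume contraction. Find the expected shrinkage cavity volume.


Formula: V_shrink = V_casting * shrinkage_pct / 100
V_shrink = 5672 cm^3 * 3.0 / 100 = 170.1600 cm^3

170.1600 cm^3


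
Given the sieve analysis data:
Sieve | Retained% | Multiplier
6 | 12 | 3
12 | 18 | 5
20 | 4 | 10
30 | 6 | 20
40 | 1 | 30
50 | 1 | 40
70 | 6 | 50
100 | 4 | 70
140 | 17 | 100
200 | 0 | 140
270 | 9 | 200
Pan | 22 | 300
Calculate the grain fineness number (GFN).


Formula: GFN = sum(pct * multiplier) / sum(pct)
sum(pct * multiplier) = 11036
sum(pct) = 100
GFN = 11036 / 100 = 110.36

Answer: 110.36


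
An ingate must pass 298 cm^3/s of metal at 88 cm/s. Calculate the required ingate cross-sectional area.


Formula: A_ingate = Q / v  (continuity equation)
A = 298 cm^3/s / 88 cm/s = 3.3864 cm^2

3.3864 cm^2


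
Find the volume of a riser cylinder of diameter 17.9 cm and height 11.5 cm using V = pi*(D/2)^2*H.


Formula: V = pi * (D/2)^2 * H  (cylinder volume)
Radius = D/2 = 17.9/2 = 8.95 cm
V = pi * 8.95^2 * 11.5 = 2893.9684 cm^3

Answer: 2893.9684 cm^3


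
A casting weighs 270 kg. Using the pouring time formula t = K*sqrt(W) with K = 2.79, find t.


Formula: t = K * sqrt(W)
sqrt(W) = sqrt(270) = 16.43168
t = 2.79 * 16.43168 = 45.8444 s


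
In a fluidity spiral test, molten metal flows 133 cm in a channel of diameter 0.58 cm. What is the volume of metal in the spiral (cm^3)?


Formula: V = pi * (d/2)^2 * L  (cylinder volume)
Radius = 0.58/2 = 0.29 cm
V = pi * 0.29^2 * 133 = 35.1397 cm^3


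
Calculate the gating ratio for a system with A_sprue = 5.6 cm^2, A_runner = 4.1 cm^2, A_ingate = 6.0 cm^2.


Sprue:Runner:Ingate = 1 : 4.1/5.6 : 6.0/5.6 = 1:0.73:1.07

Answer: 1:0.73:1.07


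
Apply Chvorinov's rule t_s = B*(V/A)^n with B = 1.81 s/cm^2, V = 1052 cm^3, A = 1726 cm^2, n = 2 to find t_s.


Formula: t_s = B * (V/A)^n  (Chvorinov's rule, n=2)
Modulus M = V/A = 1052/1726 = 0.609502 cm
M^2 = 0.609502^2 = 0.371493 cm^2
t_s = 1.81 * 0.371493 = 0.6724 s


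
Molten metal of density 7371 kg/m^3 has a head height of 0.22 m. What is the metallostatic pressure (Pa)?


Formula: P = rho * g * h
rho * g = 7371 * 9.81 = 72309.51 N/m^3
P = 72309.51 * 0.22 = 15908.0922 Pa

Answer: 15908.0922 Pa


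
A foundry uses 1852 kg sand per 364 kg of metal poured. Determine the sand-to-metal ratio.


Formula: Sand-to-Metal Ratio = W_sand / W_metal
Ratio = 1852 kg / 364 kg = 5.0879

Answer: 5.0879


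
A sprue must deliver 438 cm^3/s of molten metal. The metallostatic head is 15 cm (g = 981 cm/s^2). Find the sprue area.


Formula: v = sqrt(2*g*h), A = Q/v
Velocity: v = sqrt(2 * 981 * 15) = sqrt(29430) = 171.5517 cm/s
Sprue area: A = Q / v = 438 / 171.5517 = 2.5532 cm^2


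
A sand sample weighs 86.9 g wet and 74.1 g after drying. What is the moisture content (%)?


Formula: MC = (W_wet - W_dry) / W_wet * 100
Water mass = 86.9 - 74.1 = 12.8 g
MC = 12.8 / 86.9 * 100 = 14.7296%

14.7296%


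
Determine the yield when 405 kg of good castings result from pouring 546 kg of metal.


Formula: Casting Yield = (W_good / W_total) * 100
Yield = (405 kg / 546 kg) * 100 = 74.1758%


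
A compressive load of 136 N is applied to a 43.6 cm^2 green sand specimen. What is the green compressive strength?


Formula: Compressive Strength = Force / Area
Strength = 136 N / 43.6 cm^2 = 3.1193 N/cm^2

Answer: 3.1193 N/cm^2


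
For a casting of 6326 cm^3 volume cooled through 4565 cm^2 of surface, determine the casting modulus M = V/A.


Formula: Casting Modulus M = V / A
M = 6326 cm^3 / 4565 cm^2 = 1.3858 cm

Answer: 1.3858 cm


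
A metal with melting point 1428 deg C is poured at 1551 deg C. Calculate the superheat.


Formula: Superheat = T_pour - T_melt
Superheat = 1551 - 1428 = 123 deg C

123 deg C


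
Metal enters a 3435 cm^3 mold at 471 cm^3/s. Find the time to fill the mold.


Formula: t_fill = V_mold / Q_flow
t = 3435 cm^3 / 471 cm^3/s = 7.2930 s


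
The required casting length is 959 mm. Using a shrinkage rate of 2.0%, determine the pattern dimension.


Formula: L_pattern = L_casting * (1 + shrinkage_rate/100)
Shrinkage factor = 1 + 2.0/100 = 1.02
L_pattern = 959 mm * 1.02 = 978.1800 mm


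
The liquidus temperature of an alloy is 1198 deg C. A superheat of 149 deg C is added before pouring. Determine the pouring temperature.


Formula: T_pour = T_melt + Superheat
T_pour = 1198 + 149 = 1347 deg C

Answer: 1347 deg C


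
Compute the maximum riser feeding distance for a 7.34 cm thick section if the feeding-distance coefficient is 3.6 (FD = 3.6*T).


Formula: FD = 3.6 * T  (riser feeding-distance rule)
FD = 3.6 * 7.34 cm = 26.4240 cm

Final answer: 26.4240 cm


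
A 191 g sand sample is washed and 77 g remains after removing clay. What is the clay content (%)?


Formula: Clay% = (W_total - W_washed) / W_total * 100
Clay mass = 191 - 77 = 114 g
Clay% = 114 / 191 * 100 = 59.6859%


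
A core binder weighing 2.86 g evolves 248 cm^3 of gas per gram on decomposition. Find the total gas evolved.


Formula: V_gas = W_binder * gas_evolution_rate
V = 2.86 g * 248 cm^3/g = 709.2800 cm^3


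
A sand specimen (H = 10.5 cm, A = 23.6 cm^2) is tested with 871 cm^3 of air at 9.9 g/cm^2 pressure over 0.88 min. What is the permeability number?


Formula: Permeability Number P = (V * H) / (p * A * t)
Numerator: V * H = 871 * 10.5 = 9145.5
Denominator: p * A * t = 9.9 * 23.6 * 0.88 = 205.6032
P = 9145.5 / 205.6032 = 44.4813

Answer: 44.4813


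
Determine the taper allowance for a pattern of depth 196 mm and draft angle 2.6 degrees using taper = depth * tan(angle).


Formula: taper = depth * tan(draft_angle)
tan(2.6 deg) = 0.0454097
taper = 196 mm * 0.0454097 = 8.9003 mm


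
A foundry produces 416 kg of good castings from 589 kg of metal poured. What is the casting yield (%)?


Formula: Casting Yield = (W_good / W_total) * 100
Yield = (416 kg / 589 kg) * 100 = 70.6282%


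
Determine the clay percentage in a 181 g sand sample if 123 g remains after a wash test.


Formula: Clay% = (W_total - W_washed) / W_total * 100
Clay mass = 181 - 123 = 58 g
Clay% = 58 / 181 * 100 = 32.0442%

32.0442%


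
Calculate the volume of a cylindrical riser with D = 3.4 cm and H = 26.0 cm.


Formula: V = pi * (D/2)^2 * H  (cylinder volume)
Radius = D/2 = 3.4/2 = 1.7 cm
V = pi * 1.7^2 * 26.0 = 236.0593 cm^3


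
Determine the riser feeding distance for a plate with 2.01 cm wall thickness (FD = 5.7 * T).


Formula: FD = 5.7 * T  (riser feeding-distance rule)
FD = 5.7 * 2.01 cm = 11.4570 cm

11.4570 cm


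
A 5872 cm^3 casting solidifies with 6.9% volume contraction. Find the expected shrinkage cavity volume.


Formula: V_shrink = V_casting * shrinkage_pct / 100
V_shrink = 5872 cm^3 * 6.9 / 100 = 405.1680 cm^3

Answer: 405.1680 cm^3


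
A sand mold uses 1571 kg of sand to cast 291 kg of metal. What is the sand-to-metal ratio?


Formula: Sand-to-Metal Ratio = W_sand / W_metal
Ratio = 1571 kg / 291 kg = 5.3986

Answer: 5.3986


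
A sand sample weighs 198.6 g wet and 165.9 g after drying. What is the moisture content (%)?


Formula: MC = (W_wet - W_dry) / W_wet * 100
Water mass = 198.6 - 165.9 = 32.7 g
MC = 32.7 / 198.6 * 100 = 16.4653%

16.4653%


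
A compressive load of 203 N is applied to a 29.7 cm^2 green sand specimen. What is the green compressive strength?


Formula: Compressive Strength = Force / Area
Strength = 203 N / 29.7 cm^2 = 6.8350 N/cm^2

Answer: 6.8350 N/cm^2


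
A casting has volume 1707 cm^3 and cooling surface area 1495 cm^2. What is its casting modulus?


Formula: Casting Modulus M = V / A
M = 1707 cm^3 / 1495 cm^2 = 1.1418 cm


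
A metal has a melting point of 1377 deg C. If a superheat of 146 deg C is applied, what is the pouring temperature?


Formula: T_pour = T_melt + Superheat
T_pour = 1377 + 146 = 1523 deg C


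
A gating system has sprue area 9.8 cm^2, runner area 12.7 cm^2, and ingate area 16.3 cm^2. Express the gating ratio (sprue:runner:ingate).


Sprue:Runner:Ingate = 1 : 12.7/9.8 : 16.3/9.8 = 1:1.30:1.66


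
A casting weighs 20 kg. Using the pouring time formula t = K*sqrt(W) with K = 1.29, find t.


Formula: t = K * sqrt(W)
sqrt(W) = sqrt(20) = 4.47214
t = 1.29 * 4.47214 = 5.7691 s

Answer: 5.7691 s


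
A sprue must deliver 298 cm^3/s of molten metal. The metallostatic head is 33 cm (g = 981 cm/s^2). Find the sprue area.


Formula: v = sqrt(2*g*h), A = Q/v
Velocity: v = sqrt(2 * 981 * 33) = sqrt(64746) = 254.4524 cm/s
Sprue area: A = Q / v = 298 / 254.4524 = 1.1711 cm^2


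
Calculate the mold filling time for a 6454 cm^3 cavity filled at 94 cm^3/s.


Formula: t_fill = V_mold / Q_flow
t = 6454 cm^3 / 94 cm^3/s = 68.6596 s

68.6596 s


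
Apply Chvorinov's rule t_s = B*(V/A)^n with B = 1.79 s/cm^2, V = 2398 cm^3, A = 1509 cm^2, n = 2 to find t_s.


Formula: t_s = B * (V/A)^n  (Chvorinov's rule, n=2)
Modulus M = V/A = 2398/1509 = 1.589132 cm
M^2 = 1.589132^2 = 2.525341 cm^2
t_s = 1.79 * 2.525341 = 4.5204 s


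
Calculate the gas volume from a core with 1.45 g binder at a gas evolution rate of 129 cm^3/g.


Formula: V_gas = W_binder * gas_evolution_rate
V = 1.45 g * 129 cm^3/g = 187.0500 cm^3

Answer: 187.0500 cm^3


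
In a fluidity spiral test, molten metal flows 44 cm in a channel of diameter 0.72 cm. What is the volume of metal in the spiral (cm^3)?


Formula: V = pi * (d/2)^2 * L  (cylinder volume)
Radius = 0.72/2 = 0.36 cm
V = pi * 0.36^2 * 44 = 17.9146 cm^3

Final answer: 17.9146 cm^3


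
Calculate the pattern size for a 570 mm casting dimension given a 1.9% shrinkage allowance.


Formula: L_pattern = L_casting * (1 + shrinkage_rate/100)
Shrinkage factor = 1 + 1.9/100 = 1.019
L_pattern = 570 mm * 1.019 = 580.8300 mm


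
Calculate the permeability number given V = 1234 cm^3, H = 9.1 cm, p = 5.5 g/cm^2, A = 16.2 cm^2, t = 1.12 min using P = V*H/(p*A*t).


Formula: Permeability Number P = (V * H) / (p * A * t)
Numerator: V * H = 1234 * 9.1 = 11229.4
Denominator: p * A * t = 5.5 * 16.2 * 1.12 = 99.792
P = 11229.4 / 99.792 = 112.5281

112.5281


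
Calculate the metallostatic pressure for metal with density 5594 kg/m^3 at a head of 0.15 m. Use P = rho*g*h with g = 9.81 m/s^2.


Formula: P = rho * g * h
rho * g = 5594 * 9.81 = 54877.14 N/m^3
P = 54877.14 * 0.15 = 8231.5710 Pa

Final answer: 8231.5710 Pa


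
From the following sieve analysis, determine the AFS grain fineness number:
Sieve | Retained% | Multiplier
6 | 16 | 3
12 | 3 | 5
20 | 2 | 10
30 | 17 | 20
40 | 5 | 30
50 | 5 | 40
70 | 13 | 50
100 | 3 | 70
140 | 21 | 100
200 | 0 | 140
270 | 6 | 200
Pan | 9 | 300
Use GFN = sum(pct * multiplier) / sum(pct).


Formula: GFN = sum(pct * multiplier) / sum(pct)
sum(pct * multiplier) = 7633
sum(pct) = 100
GFN = 7633 / 100 = 76.33


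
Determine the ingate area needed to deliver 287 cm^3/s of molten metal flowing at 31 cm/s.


Formula: A_ingate = Q / v  (continuity equation)
A = 287 cm^3/s / 31 cm/s = 9.2581 cm^2

9.2581 cm^2


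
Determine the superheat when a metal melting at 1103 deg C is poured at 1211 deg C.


Formula: Superheat = T_pour - T_melt
Superheat = 1211 - 1103 = 108 deg C

108 deg C
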